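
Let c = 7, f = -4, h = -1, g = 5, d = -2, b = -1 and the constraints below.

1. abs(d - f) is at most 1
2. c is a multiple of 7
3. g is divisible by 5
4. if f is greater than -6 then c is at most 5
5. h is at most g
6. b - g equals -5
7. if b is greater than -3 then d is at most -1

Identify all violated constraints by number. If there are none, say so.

Constraints 1, 4, 6 do not hold.

1. abs(-2 - (-4)) = 2; 2 > 1, exceeds bound 1 — fails.
2. 7 / 7 = 1, so 7 divides 7 — holds.
3. 5 / 5 = 1, so 5 divides 5 — holds.
4. f = -4 > -6, so we need c ≤ 5; but c = 7 > 5 — fails.
5. h = -1, g = 5; -1 ≤ 5 — holds.
6. b - g = -1 - 5 = -6, not -5 — fails.
7. b = -1 > -3, so we need d ≤ -1; d = -2 ≤ -1 — holds.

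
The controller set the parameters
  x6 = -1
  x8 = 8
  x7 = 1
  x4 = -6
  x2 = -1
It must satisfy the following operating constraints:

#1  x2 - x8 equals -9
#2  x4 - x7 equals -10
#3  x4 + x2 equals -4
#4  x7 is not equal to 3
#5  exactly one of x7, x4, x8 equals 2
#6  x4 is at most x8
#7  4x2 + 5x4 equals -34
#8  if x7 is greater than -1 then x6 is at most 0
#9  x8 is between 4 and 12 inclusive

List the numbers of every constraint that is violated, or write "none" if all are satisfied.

#1 x2 - x8 = -1 - 8 = -9 — satisfied.
#2 x4 - x7 = -6 - 1 = -7, not -10 — violated.
#3 x4 + x2 = -6 + (-1) = -7, not -4 — violated.
#4 x7 = 1, and 1 ≠ 3 — satisfied.
#5 x7=1, x4=-6, x8=8; 0 of them equal 2, not exactly one — violated.
#6 x4 = -6, x8 = 8; -6 ≤ 8 — satisfied.
#7 4x2 + 5x4 = 4(-1) + 5(-6) = -34 — satisfied.
#8 x7 = 1 > -1, so we need x6 ≤ 0; x6 = -1 ≤ 0 — satisfied.
#9 x8 = 8 lies in [4, 12] — satisfied.

No — constraints 2, 3, and 5 are not satisfied.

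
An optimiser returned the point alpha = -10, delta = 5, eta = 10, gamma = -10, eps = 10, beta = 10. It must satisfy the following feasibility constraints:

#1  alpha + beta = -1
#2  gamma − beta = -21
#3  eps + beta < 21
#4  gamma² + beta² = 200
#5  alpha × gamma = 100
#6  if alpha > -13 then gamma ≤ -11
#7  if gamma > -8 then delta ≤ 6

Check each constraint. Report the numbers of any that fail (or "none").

No — constraints 1, 2, 6 are not satisfied.

#1 alpha + beta = -10 + 10 = 0, not -1 — violated.
#2 gamma − beta = -10 − 10 = -20, not -21 — violated.
#3 eps + beta = 10 + 10 = 20; 20 < 21 — OK.
#4 gamma² + beta² = (-10)² + 10² = 100 + 100 = 200 — OK.
#5 alpha × gamma = -10 × (-10) = 100 — OK.
#6 alpha = -10 > -13, so we need gamma ≤ -11; but gamma = -10 > -11 — violated.
#7 gamma = -10, not > -8; antecedent false, conditional vacuously true — OK.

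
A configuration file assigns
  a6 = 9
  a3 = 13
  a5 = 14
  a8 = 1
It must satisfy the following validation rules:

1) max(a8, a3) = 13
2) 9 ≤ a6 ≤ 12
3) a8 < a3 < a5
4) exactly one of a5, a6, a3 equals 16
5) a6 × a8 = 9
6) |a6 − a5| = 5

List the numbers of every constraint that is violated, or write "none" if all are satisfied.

1) max(1, 13) = 13 — holds.
2) a6 = 9 lies in [9, 12] — holds.
3) values 1 < 13 < 14 — holds.
4) a5=14, a6=9, a3=13; 0 of them equal 16, not exactly one — does not hold.
5) a6 × a8 = 9 × 1 = 9 — holds.
6) |9 − 14| = 5 — holds.

The assignment fails constraint 4.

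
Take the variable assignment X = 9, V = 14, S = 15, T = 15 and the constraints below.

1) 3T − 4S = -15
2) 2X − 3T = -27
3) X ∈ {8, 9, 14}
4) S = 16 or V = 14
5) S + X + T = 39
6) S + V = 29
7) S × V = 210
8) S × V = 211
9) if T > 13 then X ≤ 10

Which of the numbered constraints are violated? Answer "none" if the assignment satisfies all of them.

1) 3T − 4S = 3(15) − 4(15) = -15  true
2) 2X − 3T = 2(9) − 3(15) = -27  true
3) X = 9 is in {8, 9, 14}  true
4) S = 15 ≠ 16, but V = 14 = 14 (second disjunct)  true
5) S + X + T = 15 + 9 + 15 = 39  true
6) S + V = 15 + 14 = 29  true
7) S × V = 15 × 14 = 210  true
8) S × V = 15 × 14 = 210, not 211  false
9) T = 15 > 13, so we need X ≤ 10; X = 9 ≤ 10  true

No — constraint 8 is not satisfied.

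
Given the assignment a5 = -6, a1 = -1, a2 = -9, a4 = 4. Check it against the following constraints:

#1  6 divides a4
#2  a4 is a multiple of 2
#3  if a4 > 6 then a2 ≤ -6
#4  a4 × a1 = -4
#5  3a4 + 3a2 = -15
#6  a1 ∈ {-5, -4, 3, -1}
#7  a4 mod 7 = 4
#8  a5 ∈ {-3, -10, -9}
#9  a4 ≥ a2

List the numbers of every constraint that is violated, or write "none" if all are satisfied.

#1 4 = 6×0 + 4, so 6 does not divide 4 — violated.
#2 4 / 2 = 2, so 2 divides 4 — OK.
#3 a4 = 4, not > 6; antecedent false, conditional vacuously true — OK.
#4 a4 × a1 = 4 × (-1) = -4 — OK.
#5 3a4 + 3a2 = 3(4) + 3(-9) = -15 — OK.
#6 a1 = -1 is in {-5, -4, 3, -1} — OK.
#7 4 mod 7 = 4 — OK.
#8 a5 = -6 is not in {-3, -10, -9} — violated.
#9 a4 = 4, a2 = -9; 4 ≥ -9 — OK.

No — constraints 1 and 8 are not satisfied.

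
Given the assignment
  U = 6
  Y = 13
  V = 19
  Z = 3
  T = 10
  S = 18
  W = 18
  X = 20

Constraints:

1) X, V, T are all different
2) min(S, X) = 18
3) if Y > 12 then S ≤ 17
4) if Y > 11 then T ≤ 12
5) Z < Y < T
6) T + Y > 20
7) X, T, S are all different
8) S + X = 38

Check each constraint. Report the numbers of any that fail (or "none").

The assignment fails constraints 3 and 5.

1) values 20, 19, 10 are pairwise distinct  yes
2) min(18, 20) = 18  yes
3) Y = 13 > 12, so we need S ≤ 17; but S = 18 > 17  no
4) Y = 13 > 11, so we need T ≤ 12; T = 10 ≤ 12  yes
5) values 3, 13, 10; Y = 13 is not < T = 10  no
6) T + Y = 10 + 13 = 23; 23 > 20  yes
7) values 20, 10, 18 are pairwise distinct  yes
8) S + X = 18 + 20 = 38  yes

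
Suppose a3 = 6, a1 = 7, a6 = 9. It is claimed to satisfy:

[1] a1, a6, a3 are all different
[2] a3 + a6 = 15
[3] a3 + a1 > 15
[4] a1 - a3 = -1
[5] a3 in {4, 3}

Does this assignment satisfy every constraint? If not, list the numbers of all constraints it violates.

Constraints 3, 4, 5 are violated.

[1] values 7, 9, 6 are pairwise distinct  holds
[2] a3 + a6 = 6 + 9 = 15  holds
[3] a3 + a1 = 6 + 7 = 13; 13 ≤ 15, bound 15 not met  fails
[4] a1 - a3 = 7 - 6 = 1, not -1  fails
[5] a3 = 6 is not in {4, 3}  fails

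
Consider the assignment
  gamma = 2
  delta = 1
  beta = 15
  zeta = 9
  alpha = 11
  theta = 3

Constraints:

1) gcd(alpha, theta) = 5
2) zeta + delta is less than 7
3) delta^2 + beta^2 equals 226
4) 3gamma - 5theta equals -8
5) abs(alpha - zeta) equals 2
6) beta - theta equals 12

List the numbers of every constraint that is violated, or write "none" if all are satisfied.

No — constraints 1, 2, 4 are not satisfied.

1) gcd(11, 3) = 1, not 5 — does not hold.
2) zeta + delta = 9 + 1 = 10; 10 ≥ 7, bound 7 not met — does not hold.
3) delta^2 + beta^2 = 1^2 + 15^2 = 1 + 225 = 226 — holds.
4) 3gamma - 5theta = 3(2) - 5(3) = -9, not -8 — does not hold.
5) abs(11 - 9) = 2 — holds.
6) beta - theta = 15 - 3 = 12 — holds.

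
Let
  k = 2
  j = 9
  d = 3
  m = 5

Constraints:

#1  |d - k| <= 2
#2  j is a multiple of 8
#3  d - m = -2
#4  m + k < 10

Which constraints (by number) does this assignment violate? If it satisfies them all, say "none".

#1 |3 - 2| = 1; 1 ≤ 2 — holds.
#2 9 = 8*1 + 1, so 8 does not divide 9 — fails.
#3 d - m = 3 - 5 = -2 — holds.
#4 m + k = 5 + 2 = 7; 7 < 10 — holds.

Constraint 2 does not hold.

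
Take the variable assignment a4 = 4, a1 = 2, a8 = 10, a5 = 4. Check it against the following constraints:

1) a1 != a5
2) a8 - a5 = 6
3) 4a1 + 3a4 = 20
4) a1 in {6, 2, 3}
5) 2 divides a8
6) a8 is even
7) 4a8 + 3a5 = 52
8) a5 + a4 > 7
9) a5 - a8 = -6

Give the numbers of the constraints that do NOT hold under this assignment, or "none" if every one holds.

1) a1 = 2, a5 = 4; distinct  OK
2) a8 - a5 = 10 - 4 = 6  OK
3) 4a1 + 3a4 = 4(2) + 3(4) = 20  OK
4) a1 = 2 is in {6, 2, 3}  OK
5) 10 / 2 = 5, so 2 divides 10  OK
6) a8 = 10 is even  OK
7) 4a8 + 3a5 = 4(10) + 3(4) = 52  OK
8) a5 + a4 = 4 + 4 = 8; 8 > 7  OK
9) a5 - a8 = 4 - 10 = -6  OK

No violations.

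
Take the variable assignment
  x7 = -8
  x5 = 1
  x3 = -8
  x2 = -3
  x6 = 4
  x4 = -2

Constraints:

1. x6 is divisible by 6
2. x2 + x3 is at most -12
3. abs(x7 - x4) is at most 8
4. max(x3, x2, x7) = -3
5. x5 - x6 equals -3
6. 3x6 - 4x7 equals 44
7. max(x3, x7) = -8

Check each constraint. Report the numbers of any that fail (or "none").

1. 4 = 6*0 + 4, so 6 does not divide 4  fails
2. x2 + x3 = -3 + (-8) = -11; -11 > -12, bound -12 not met  fails
3. abs(-8 - (-2)) = 6; 6 ≤ 8  holds
4. max(-8, -3, -8) = -3  holds
5. x5 - x6 = 1 - 4 = -3  holds
6. 3x6 - 4x7 = 3(4) - 4(-8) = 44  holds
7. max(-8, -8) = -8  holds

Violated: 1 and 2.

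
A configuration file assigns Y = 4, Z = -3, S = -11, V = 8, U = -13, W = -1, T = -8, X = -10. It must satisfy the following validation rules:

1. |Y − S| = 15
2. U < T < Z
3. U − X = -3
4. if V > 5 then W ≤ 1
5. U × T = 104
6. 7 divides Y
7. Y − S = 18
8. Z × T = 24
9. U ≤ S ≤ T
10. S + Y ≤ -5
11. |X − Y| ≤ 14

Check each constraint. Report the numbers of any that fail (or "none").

1. |4 − (-11)| = 15  true
2. values -13 < -8 < -3  true
3. U − X = -13 − (-10) = -3  true
4. V = 8 > 5, so we need W ≤ 1; W = -1 ≤ 1  true
5. U × T = -13 × (-8) = 104  true
6. 4 = 7×0 + 4, so 7 does not divide 4  false
7. Y − S = 4 − (-11) = 15, not 18  false
8. Z × T = -3 × (-8) = 24  true
9. values -13 ≤ -11 ≤ -8  true
10. S + Y = -11 + 4 = -7; -7 ≤ -5  true
11. |-10 − 4| = 14; 14 ≤ 14  true

The assignment fails constraints 6 and 7.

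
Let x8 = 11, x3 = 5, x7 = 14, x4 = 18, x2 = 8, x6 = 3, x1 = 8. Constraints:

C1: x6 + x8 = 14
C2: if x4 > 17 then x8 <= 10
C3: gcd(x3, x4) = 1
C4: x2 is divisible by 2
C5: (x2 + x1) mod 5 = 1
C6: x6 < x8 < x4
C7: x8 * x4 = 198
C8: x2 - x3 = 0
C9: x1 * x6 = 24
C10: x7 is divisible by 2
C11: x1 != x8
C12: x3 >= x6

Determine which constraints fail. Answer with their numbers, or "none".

C1: x6 + x8 = 3 + 11 = 14 — holds.
C2: x4 = 18 > 17, so we need x8 ≤ 10; but x8 = 11 > 10 — fails.
C3: gcd(5, 18) = 1 — holds.
C4: 8 / 2 = 4, so 2 divides 8 — holds.
C5: x2 + x1 = 16; 16 mod 5 = 1 — holds.
C6: values 3 < 11 < 18 — holds.
C7: x8 * x4 = 11 * 18 = 198 — holds.
C8: x2 - x3 = 8 - 5 = 3, not 0 — fails.
C9: x1 * x6 = 8 * 3 = 24 — holds.
C10: 14 / 2 = 7, so 2 divides 14 — holds.
C11: x1 = 8, x8 = 11; distinct — holds.
C12: x3 = 5, x6 = 3; 5 ≥ 3 — holds.

Violated: 2 and 8.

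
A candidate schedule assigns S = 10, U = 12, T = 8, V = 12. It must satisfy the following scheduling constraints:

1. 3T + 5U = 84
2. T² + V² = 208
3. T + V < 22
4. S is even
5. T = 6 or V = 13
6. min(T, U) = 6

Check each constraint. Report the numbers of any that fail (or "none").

Violated: 5 and 6.

1. 3T + 5U = 3(8) + 5(12) = 84  ✓
2. T² + V² = 8² + 12² = 64 + 144 = 208  ✓
3. T + V = 8 + 12 = 20; 20 < 22  ✓
4. S = 10 is even  ✓
5. T = 8 ≠ 6 and V = 12 ≠ 13; both disjuncts false  ✗
6. min(8, 12) = 8, not 6  ✗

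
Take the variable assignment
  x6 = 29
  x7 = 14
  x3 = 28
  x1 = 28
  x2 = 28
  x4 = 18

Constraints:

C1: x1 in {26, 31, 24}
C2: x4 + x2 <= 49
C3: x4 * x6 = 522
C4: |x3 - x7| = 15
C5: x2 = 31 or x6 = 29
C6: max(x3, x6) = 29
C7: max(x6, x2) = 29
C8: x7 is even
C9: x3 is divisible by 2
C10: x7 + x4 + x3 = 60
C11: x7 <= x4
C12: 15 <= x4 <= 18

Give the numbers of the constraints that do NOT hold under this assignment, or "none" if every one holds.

Constraints 1 and 4 are violated.

C1: x1 = 28 is not in {26, 31, 24} — violated.
C2: x4 + x2 = 18 + 28 = 46; 46 ≤ 49 — satisfied.
C3: x4 * x6 = 18 * 29 = 522 — satisfied.
C4: |28 - 14| = 14, not 15 — violated.
C5: x2 = 28 ≠ 31, but x6 = 29 = 29 (second disjunct) — satisfied.
C6: max(28, 29) = 29 — satisfied.
C7: max(29, 28) = 29 — satisfied.
C8: x7 = 14 is even — satisfied.
C9: 28 / 2 = 14, so 2 divides 28 — satisfied.
C10: x7 + x4 + x3 = 14 + 18 + 28 = 60 — satisfied.
C11: x7 = 14, x4 = 18; 14 ≤ 18 — satisfied.
C12: x4 = 18 lies in [15, 18] — satisfied.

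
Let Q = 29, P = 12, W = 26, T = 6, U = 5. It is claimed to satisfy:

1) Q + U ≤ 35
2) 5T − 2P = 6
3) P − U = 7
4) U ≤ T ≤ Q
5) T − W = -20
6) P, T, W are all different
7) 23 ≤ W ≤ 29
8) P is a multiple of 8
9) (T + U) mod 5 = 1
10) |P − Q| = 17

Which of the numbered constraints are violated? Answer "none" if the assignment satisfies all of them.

Violated: 8.

1) Q + U = 29 + 5 = 34; 34 ≤ 35 — holds.
2) 5T − 2P = 5(6) − 2(12) = 6 — holds.
3) P − U = 12 − 5 = 7 — holds.
4) values 5 ≤ 6 ≤ 29 — holds.
5) T − W = 6 − 26 = -20 — holds.
6) values 12, 6, 26 are pairwise distinct — holds.
7) W = 26 lies in [23, 29] — holds.
8) 12 = 8×1 + 4, so 8 does not divide 12 — fails.
9) T + U = 11; 11 mod 5 = 1 — holds.
10) |12 − 29| = 17 — holds.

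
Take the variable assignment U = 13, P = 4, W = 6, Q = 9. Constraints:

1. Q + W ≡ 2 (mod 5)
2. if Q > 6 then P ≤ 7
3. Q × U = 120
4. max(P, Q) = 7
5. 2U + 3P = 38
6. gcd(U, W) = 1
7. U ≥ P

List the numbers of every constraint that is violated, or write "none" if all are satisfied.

Constraints 1, 3, 4 do not hold.

1. Q + W = 15; 15 mod 5 = 0, not 2  fails
2. Q = 9 > 6, so we need P ≤ 7; P = 4 ≤ 7  holds
3. Q × U = 9 × 13 = 117, not 120  fails
4. max(4, 9) = 9, not 7  fails
5. 2U + 3P = 2(13) + 3(4) = 38  holds
6. gcd(13, 6) = 1  holds
7. U = 13, P = 4; 13 ≥ 4  holds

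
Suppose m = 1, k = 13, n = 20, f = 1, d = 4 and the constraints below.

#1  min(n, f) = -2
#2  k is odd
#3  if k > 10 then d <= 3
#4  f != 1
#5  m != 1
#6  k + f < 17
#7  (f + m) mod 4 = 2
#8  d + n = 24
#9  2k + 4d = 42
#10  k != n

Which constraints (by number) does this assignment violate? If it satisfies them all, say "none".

#1 min(20, 1) = 1, not -2  false
#2 k = 13 is odd  true
#3 k = 13 > 10, so we need d ≤ 3; but d = 4 > 3  false
#4 f = 1, but 1 is required to differ  false
#5 m = 1, but 1 is required to differ  false
#6 k + f = 13 + 1 = 14; 14 < 17  true
#7 f + m = 2; 2 mod 4 = 2  true
#8 d + n = 4 + 20 = 24  true
#9 2k + 4d = 2(13) + 4(4) = 42  true
#10 k = 13, n = 20; distinct  true

Violated: 1, 3, 4, 5.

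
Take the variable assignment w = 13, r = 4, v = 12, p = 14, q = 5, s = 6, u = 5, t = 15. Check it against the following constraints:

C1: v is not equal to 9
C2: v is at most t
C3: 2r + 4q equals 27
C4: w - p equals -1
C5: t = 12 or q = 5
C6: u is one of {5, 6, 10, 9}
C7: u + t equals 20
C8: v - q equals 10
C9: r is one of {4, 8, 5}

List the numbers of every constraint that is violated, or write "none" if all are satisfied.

The assignment fails constraints 3 and 8.

C1: v = 12, and 12 ≠ 9 — OK.
C2: v = 12, t = 15; 12 ≤ 15 — OK.
C3: 2r + 4q = 2(4) + 4(5) = 28, not 27 — violated.
C4: w - p = 13 - 14 = -1 — OK.
C5: t = 15 ≠ 12, but q = 5 = 5 (second disjunct) — OK.
C6: u = 5 is in {5, 6, 10, 9} — OK.
C7: u + t = 5 + 15 = 20 — OK.
C8: v - q = 12 - 5 = 7, not 10 — violated.
C9: r = 4 is in {4, 8, 5} — OK.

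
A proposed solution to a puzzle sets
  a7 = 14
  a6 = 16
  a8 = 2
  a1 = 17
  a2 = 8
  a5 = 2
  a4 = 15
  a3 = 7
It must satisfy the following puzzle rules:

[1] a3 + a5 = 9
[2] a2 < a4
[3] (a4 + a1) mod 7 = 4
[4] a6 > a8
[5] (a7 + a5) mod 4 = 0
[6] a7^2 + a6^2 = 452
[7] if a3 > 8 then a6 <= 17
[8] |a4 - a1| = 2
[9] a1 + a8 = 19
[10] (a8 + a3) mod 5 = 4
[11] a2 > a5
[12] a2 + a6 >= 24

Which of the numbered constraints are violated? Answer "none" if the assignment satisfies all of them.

[1] a3 + a5 = 7 + 2 = 9 — satisfied.
[2] a2 = 8, a4 = 15; 8 < 15 — satisfied.
[3] a4 + a1 = 32; 32 mod 7 = 4 — satisfied.
[4] a6 = 16, a8 = 2; 16 > 2 — satisfied.
[5] a7 + a5 = 16; 16 mod 4 = 0 — satisfied.
[6] a7^2 + a6^2 = 14^2 + 16^2 = 196 + 256 = 452 — satisfied.
[7] a3 = 7, not > 8; antecedent false, conditional vacuously true — satisfied.
[8] |15 - 17| = 2 — satisfied.
[9] a1 + a8 = 17 + 2 = 19 — satisfied.
[10] a8 + a3 = 9; 9 mod 5 = 4 — satisfied.
[11] a2 = 8, a5 = 2; 8 > 2 — satisfied.
[12] a2 + a6 = 8 + 16 = 24; 24 ≥ 24 — satisfied.

All constraints are satisfied.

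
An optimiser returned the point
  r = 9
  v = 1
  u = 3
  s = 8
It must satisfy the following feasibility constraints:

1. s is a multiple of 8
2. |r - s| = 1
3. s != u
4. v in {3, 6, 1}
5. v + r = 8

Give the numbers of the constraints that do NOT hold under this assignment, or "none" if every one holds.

Violated: 5.

1. 8 / 8 = 1, so 8 divides 8 — satisfied.
2. |9 - 8| = 1 — satisfied.
3. s = 8, u = 3; distinct — satisfied.
4. v = 1 is in {3, 6, 1} — satisfied.
5. v + r = 1 + 9 = 10, not 8 — violated.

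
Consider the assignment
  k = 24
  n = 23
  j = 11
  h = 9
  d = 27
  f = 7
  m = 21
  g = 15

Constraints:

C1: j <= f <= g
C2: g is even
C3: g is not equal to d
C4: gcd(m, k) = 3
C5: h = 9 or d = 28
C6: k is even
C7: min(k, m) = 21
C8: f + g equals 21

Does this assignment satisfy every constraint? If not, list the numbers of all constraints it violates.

C1: values 11, 7, 15; j = 11 is not <= f = 7 — violated.
C2: g = 15 is odd — violated.
C3: g = 15, d = 27; distinct — OK.
C4: gcd(21, 24) = 3 — OK.
C5: h = 9 = 9 (first disjunct) — OK.
C6: k = 24 is even — OK.
C7: min(24, 21) = 21 — OK.
C8: f + g = 7 + 15 = 22, not 21 — violated.

Violated: 1, 2, and 8.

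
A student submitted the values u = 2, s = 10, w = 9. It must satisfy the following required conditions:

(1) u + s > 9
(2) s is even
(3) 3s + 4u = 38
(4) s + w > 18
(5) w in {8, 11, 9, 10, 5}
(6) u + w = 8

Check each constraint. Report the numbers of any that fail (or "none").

(1) u + s = 2 + 10 = 12; 12 > 9 — holds.
(2) s = 10 is even — holds.
(3) 3s + 4u = 3(10) + 4(2) = 38 — holds.
(4) s + w = 10 + 9 = 19; 19 > 18 — holds.
(5) w = 9 is in {8, 11, 9, 10, 5} — holds.
(6) u + w = 2 + 9 = 11, not 8 — fails.

No — constraint 6 is not satisfied.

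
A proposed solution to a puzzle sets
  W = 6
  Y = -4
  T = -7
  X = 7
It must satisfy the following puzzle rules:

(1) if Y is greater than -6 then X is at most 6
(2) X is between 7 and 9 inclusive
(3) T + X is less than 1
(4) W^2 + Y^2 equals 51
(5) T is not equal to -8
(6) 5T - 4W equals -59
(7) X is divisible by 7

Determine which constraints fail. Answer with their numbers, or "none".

(1) Y = -4 > -6, so we need X ≤ 6; but X = 7 > 6  ✗
(2) X = 7 lies in [7, 9]  ✓
(3) T + X = -7 + 7 = 0; 0 < 1  ✓
(4) W^2 + Y^2 = 6^2 + (-4)^2 = 36 + 16 = 52, not 51  ✗
(5) T = -7, and -7 ≠ -8  ✓
(6) 5T - 4W = 5(-7) - 4(6) = -59  ✓
(7) 7 / 7 = 1, so 7 divides 7  ✓

Violated: 1 and 4.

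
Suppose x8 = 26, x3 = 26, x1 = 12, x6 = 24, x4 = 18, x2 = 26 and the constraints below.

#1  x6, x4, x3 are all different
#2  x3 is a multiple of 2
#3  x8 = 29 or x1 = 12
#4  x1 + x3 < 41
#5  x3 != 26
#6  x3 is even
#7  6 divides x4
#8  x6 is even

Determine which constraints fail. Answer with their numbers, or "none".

#1 values 24, 18, 26 are pairwise distinct — satisfied.
#2 26 / 2 = 13, so 2 divides 26 — satisfied.
#3 x8 = 26 ≠ 29, but x1 = 12 = 12 (second disjunct) — satisfied.
#4 x1 + x3 = 12 + 26 = 38; 38 < 41 — satisfied.
#5 x3 = 26, but 26 is required to differ — violated.
#6 x3 = 26 is even — satisfied.
#7 18 / 6 = 3, so 6 divides 18 — satisfied.
#8 x6 = 24 is even — satisfied.

Constraint 5 does not hold.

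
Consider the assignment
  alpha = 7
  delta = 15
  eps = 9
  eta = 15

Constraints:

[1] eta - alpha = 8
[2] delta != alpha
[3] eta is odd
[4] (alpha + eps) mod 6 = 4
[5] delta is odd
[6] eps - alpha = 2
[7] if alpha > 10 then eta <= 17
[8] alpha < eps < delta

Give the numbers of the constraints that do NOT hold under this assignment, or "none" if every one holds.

[1] eta - alpha = 15 - 7 = 8 — satisfied.
[2] delta = 15, alpha = 7; distinct — satisfied.
[3] eta = 15 is odd — satisfied.
[4] alpha + eps = 16; 16 mod 6 = 4 — satisfied.
[5] delta = 15 is odd — satisfied.
[6] eps - alpha = 9 - 7 = 2 — satisfied.
[7] alpha = 7, not > 10; antecedent false, conditional vacuously true — satisfied.
[8] values 7 < 9 < 15 — satisfied.

No violations.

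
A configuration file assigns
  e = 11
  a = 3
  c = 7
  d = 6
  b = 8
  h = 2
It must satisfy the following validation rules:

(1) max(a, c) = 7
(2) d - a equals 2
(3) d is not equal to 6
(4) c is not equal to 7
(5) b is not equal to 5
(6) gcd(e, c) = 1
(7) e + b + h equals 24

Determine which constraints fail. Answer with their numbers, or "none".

No — constraints 2, 3, 4, and 7 are not satisfied.

(1) max(3, 7) = 7 — holds.
(2) d - a = 6 - 3 = 3, not 2 — fails.
(3) d = 6, but 6 is required to differ — fails.
(4) c = 7, but 7 is required to differ — fails.
(5) b = 8, and 8 ≠ 5 — holds.
(6) gcd(11, 7) = 1 — holds.
(7) e + b + h = 11 + 8 + 2 = 21, not 24 — fails.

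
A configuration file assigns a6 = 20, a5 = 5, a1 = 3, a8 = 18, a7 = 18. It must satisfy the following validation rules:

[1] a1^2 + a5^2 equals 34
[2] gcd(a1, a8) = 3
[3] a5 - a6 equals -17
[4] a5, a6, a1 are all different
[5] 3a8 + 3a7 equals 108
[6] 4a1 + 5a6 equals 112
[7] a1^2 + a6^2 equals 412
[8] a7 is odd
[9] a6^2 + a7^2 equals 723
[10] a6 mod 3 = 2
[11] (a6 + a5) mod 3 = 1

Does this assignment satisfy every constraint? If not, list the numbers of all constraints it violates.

Constraints 3, 7, 8, 9 do not hold.

[1] a1^2 + a5^2 = 3^2 + 5^2 = 9 + 25 = 34 — OK.
[2] gcd(3, 18) = 3 — OK.
[3] a5 - a6 = 5 - 20 = -15, not -17 — violated.
[4] values 5, 20, 3 are pairwise distinct — OK.
[5] 3a8 + 3a7 = 3(18) + 3(18) = 108 — OK.
[6] 4a1 + 5a6 = 4(3) + 5(20) = 112 — OK.
[7] a1^2 + a6^2 = 3^2 + 20^2 = 9 + 400 = 409, not 412 — violated.
[8] a7 = 18 is even — violated.
[9] a6^2 + a7^2 = 20^2 + 18^2 = 400 + 324 = 724, not 723 — violated.
[10] 20 mod 3 = 2 — OK.
[11] a6 + a5 = 25; 25 mod 3 = 1 — OK.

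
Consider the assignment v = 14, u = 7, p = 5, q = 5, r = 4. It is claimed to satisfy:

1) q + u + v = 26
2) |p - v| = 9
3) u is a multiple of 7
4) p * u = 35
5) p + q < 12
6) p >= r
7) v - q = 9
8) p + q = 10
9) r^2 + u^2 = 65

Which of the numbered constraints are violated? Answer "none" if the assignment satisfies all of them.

All constraints are satisfied.

1) q + u + v = 5 + 7 + 14 = 26 — holds.
2) |5 - 14| = 9 — holds.
3) 7 / 7 = 1, so 7 divides 7 — holds.
4) p * u = 5 * 7 = 35 — holds.
5) p + q = 5 + 5 = 10; 10 < 12 — holds.
6) p = 5, r = 4; 5 ≥ 4 — holds.
7) v - q = 14 - 5 = 9 — holds.
8) p + q = 5 + 5 = 10 — holds.
9) r^2 + u^2 = 4^2 + 7^2 = 16 + 49 = 65 — holds.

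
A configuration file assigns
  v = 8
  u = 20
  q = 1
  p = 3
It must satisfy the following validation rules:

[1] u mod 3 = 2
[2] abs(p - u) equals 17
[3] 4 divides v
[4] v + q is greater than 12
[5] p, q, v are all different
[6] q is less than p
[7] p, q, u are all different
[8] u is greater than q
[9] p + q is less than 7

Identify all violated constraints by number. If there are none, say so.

No — constraint 4 is not satisfied.

[1] 20 mod 3 = 2  OK
[2] abs(3 - 20) = 17  OK
[3] 8 / 4 = 2, so 4 divides 8  OK
[4] v + q = 8 + 1 = 9; 9 ≤ 12, bound 12 not met  FAIL
[5] values 3, 1, 8 are pairwise distinct  OK
[6] q = 1, p = 3; 1 < 3  OK
[7] values 3, 1, 20 are pairwise distinct  OK
[8] u = 20, q = 1; 20 > 1  OK
[9] p + q = 3 + 1 = 4; 4 < 7  OK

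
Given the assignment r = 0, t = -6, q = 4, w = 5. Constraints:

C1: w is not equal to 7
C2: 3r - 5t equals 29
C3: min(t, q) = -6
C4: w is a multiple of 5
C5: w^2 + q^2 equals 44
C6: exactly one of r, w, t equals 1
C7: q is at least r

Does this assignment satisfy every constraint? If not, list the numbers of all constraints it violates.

No — constraints 2, 5, 6 are not satisfied.

C1: w = 5, and 5 ≠ 7 — satisfied.
C2: 3r - 5t = 3(0) - 5(-6) = 30, not 29 — violated.
C3: min(-6, 4) = -6 — satisfied.
C4: 5 / 5 = 1, so 5 divides 5 — satisfied.
C5: w^2 + q^2 = 5^2 + 4^2 = 25 + 16 = 41, not 44 — violated.
C6: r=0, w=5, t=-6; 0 of them equal 1, not exactly one — violated.
C7: q = 4, r = 0; 4 ≥ 0 — satisfied.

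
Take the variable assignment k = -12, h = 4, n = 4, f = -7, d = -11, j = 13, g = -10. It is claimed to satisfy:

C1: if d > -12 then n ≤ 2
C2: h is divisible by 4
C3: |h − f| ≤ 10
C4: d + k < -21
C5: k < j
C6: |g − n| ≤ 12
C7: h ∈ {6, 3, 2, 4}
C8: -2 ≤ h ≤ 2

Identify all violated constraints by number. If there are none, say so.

C1: d = -11 > -12, so we need n ≤ 2; but n = 4 > 2 — violated.
C2: 4 / 4 = 1, so 4 divides 4 — satisfied.
C3: |4 − (-7)| = 11; 11 > 10, exceeds bound 10 — violated.
C4: d + k = -11 + (-12) = -23; -23 < -21 — satisfied.
C5: k = -12, j = 13; -12 < 13 — satisfied.
C6: |-10 − 4| = 14; 14 > 12, exceeds bound 12 — violated.
C7: h = 4 is in {6, 3, 2, 4} — satisfied.
C8: h = 4 is outside [-2, 2] — violated.

Constraints 1, 3, 6, and 8 are violated.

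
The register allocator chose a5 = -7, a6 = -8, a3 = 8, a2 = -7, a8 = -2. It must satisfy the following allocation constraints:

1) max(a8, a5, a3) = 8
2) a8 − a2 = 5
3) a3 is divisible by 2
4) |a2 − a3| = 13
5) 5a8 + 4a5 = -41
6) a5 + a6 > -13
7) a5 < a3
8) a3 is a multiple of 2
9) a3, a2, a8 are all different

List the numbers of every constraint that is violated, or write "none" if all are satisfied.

1) max(-2, -7, 8) = 8  OK
2) a8 − a2 = -2 − (-7) = 5  OK
3) 8 / 2 = 4, so 2 divides 8  OK
4) |-7 − 8| = 15, not 13  FAIL
5) 5a8 + 4a5 = 5(-2) + 4(-7) = -38, not -41  FAIL
6) a5 + a6 = -7 + (-8) = -15; -15 ≤ -13, bound -13 not met  FAIL
7) a5 = -7, a3 = 8; -7 < 8  OK
8) 8 / 2 = 4, so 2 divides 8  OK
9) values 8, -7, -2 are pairwise distinct  OK

Constraints 4, 5, and 6 are violated.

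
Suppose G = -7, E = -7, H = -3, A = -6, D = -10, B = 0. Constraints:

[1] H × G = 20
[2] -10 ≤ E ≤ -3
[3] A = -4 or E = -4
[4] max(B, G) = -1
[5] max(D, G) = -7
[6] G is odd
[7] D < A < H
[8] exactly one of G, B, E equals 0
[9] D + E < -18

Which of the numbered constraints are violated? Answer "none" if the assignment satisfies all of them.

Constraints 1, 3, 4, and 9 are violated.

[1] H × G = -3 × (-7) = 21, not 20  ✘
[2] E = -7 lies in [-10, -3]  ✔
[3] A = -6 ≠ -4 and E = -7 ≠ -4; both disjuncts false  ✘
[4] max(0, -7) = 0, not -1  ✘
[5] max(-10, -7) = -7  ✔
[6] G = -7 is odd  ✔
[7] values -10 < -6 < -3  ✔
[8] G=-7, B=0, E=-7; 1 of them equals 0  ✔
[9] D + E = -10 + (-7) = -17; -17 ≥ -18, bound -18 not met  ✘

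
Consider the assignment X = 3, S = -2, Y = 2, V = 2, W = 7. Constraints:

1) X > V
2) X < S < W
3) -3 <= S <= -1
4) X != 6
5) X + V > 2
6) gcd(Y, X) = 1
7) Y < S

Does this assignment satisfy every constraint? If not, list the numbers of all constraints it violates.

Constraints 2, 7 are violated.

1) X = 3, V = 2; 3 > 2  ✓
2) values 3, -2, 7; X = 3 is not < S = -2  ✗
3) S = -2 lies in [-3, -1]  ✓
4) X = 3, and 3 ≠ 6  ✓
5) X + V = 3 + 2 = 5; 5 > 2  ✓
6) gcd(2, 3) = 1  ✓
7) Y = 2, S = -2; 2 ≥ -2 (want <)  ✗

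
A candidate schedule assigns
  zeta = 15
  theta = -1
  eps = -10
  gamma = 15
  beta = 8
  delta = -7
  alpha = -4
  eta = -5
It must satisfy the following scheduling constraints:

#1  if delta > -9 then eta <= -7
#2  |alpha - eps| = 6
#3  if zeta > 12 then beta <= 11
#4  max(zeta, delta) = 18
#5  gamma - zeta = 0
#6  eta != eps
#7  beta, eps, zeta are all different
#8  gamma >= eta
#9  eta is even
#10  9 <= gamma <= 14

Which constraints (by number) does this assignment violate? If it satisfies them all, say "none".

#1 delta = -7 > -9, so we need eta ≤ -7; but eta = -5 > -7  fails
#2 |-4 - (-10)| = 6  holds
#3 zeta = 15 > 12, so we need beta ≤ 11; beta = 8 ≤ 11  holds
#4 max(15, -7) = 15, not 18  fails
#5 gamma - zeta = 15 - 15 = 0  holds
#6 eta = -5, eps = -10; distinct  holds
#7 values 8, -10, 15 are pairwise distinct  holds
#8 gamma = 15, eta = -5; 15 ≥ -5  holds
#9 eta = -5 is odd  fails
#10 gamma = 15 is outside [9, 14]  fails

Constraints 1, 4, 9, 10 are violated.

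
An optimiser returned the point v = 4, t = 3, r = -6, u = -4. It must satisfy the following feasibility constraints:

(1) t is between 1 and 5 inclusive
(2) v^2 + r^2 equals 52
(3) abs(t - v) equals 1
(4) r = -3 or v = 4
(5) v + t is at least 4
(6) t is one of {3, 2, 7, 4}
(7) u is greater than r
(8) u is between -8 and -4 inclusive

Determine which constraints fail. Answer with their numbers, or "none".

(1) t = 3 lies in [1, 5]  ✓
(2) v^2 + r^2 = 4^2 + (-6)^2 = 16 + 36 = 52  ✓
(3) abs(3 - 4) = 1  ✓
(4) r = -6 ≠ -3, but v = 4 = 4 (second disjunct)  ✓
(5) v + t = 4 + 3 = 7; 7 ≥ 4  ✓
(6) t = 3 is in {3, 2, 7, 4}  ✓
(7) u = -4, r = -6; -4 > -6  ✓
(8) u = -4 lies in [-8, -4]  ✓

None — every constraint holds.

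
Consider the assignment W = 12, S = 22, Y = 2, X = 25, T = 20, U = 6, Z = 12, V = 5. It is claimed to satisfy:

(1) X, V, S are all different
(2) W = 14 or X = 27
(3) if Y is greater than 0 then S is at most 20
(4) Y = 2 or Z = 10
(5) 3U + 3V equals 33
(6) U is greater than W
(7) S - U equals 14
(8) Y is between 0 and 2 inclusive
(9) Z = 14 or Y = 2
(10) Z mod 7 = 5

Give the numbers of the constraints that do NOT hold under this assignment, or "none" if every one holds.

(1) values 25, 5, 22 are pairwise distinct  ✓
(2) W = 12 ≠ 14 and X = 25 ≠ 27; both disjuncts false  ✗
(3) Y = 2 > 0, so we need S ≤ 20; but S = 22 > 20  ✗
(4) Y = 2 = 2 (first disjunct)  ✓
(5) 3U + 3V = 3(6) + 3(5) = 33  ✓
(6) U = 6, W = 12; 6 ≤ 12 (want >)  ✗
(7) S - U = 22 - 6 = 16, not 14  ✗
(8) Y = 2 lies in [0, 2]  ✓
(9) Z = 12 ≠ 14, but Y = 2 = 2 (second disjunct)  ✓
(10) 12 mod 7 = 5  ✓

The assignment fails constraints 2, 3, 6, and 7.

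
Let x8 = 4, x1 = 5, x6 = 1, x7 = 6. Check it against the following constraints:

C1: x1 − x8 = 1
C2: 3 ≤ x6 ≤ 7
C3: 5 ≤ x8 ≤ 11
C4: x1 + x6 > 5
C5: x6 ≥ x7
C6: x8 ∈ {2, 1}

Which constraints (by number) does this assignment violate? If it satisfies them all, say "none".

C1: x1 − x8 = 5 − 4 = 1 — holds.
C2: x6 = 1 is outside [3, 7] — fails.
C3: x8 = 4 is outside [5, 11] — fails.
C4: x1 + x6 = 5 + 1 = 6; 6 > 5 — holds.
C5: x6 = 1, x7 = 6; 1 < 6 (want ≥) — fails.
C6: x8 = 4 is not in {2, 1} — fails.

No — constraints 2, 3, 5, 6 are not satisfied.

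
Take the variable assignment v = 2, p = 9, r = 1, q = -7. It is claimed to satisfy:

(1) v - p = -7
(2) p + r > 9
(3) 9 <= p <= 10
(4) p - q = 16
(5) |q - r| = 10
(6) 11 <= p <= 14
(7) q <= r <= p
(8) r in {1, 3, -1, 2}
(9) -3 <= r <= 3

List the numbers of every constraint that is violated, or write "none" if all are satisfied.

Violated: 5, 6.

(1) v - p = 2 - 9 = -7  yes
(2) p + r = 9 + 1 = 10; 10 > 9  yes
(3) p = 9 lies in [9, 10]  yes
(4) p - q = 9 - (-7) = 16  yes
(5) |-7 - 1| = 8, not 10  no
(6) p = 9 is outside [11, 14]  no
(7) values -7 <= 1 <= 9  yes
(8) r = 1 is in {1, 3, -1, 2}  yes
(9) r = 1 lies in [-3, 3]  yes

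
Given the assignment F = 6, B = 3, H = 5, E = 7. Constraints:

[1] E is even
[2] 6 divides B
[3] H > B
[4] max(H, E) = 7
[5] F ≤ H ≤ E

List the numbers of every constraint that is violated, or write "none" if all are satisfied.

[1] E = 7 is odd  no
[2] 3 = 6×0 + 3, so 6 does not divide 3  no
[3] H = 5, B = 3; 5 > 3  yes
[4] max(5, 7) = 7  yes
[5] values 6, 5, 7; F = 6 is not ≤ H = 5  no

Violated: 1, 2, and 5.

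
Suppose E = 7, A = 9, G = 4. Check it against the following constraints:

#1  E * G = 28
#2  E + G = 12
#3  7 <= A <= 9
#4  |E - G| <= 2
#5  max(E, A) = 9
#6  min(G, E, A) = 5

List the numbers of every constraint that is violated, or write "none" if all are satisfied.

#1 E * G = 7 * 4 = 28 — holds.
#2 E + G = 7 + 4 = 11, not 12 — fails.
#3 A = 9 lies in [7, 9] — holds.
#4 |7 - 4| = 3; 3 > 2, exceeds bound 2 — fails.
#5 max(7, 9) = 9 — holds.
#6 min(4, 7, 9) = 4, not 5 — fails.

No — constraints 2, 4, and 6 are not satisfied.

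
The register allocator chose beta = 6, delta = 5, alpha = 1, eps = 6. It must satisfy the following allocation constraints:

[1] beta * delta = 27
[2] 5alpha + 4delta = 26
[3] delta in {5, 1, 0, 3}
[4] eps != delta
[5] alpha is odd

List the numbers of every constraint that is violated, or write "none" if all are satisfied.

[1] beta * delta = 6 * 5 = 30, not 27  false
[2] 5alpha + 4delta = 5(1) + 4(5) = 25, not 26  false
[3] delta = 5 is in {5, 1, 0, 3}  true
[4] eps = 6, delta = 5; distinct  true
[5] alpha = 1 is odd  true

Violated: 1, 2.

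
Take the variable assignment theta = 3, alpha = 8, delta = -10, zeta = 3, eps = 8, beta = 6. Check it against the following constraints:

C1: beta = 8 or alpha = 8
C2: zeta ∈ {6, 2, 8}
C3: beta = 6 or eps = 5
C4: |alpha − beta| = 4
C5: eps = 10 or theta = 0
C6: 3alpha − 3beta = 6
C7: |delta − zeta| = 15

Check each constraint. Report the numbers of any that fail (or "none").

Constraints 2, 4, 5, and 7 do not hold.

C1: beta = 6 ≠ 8, but alpha = 8 = 8 (second disjunct) — holds.
C2: zeta = 3 is not in {6, 2, 8} — does not hold.
C3: beta = 6 = 6 (first disjunct) — holds.
C4: |8 − 6| = 2, not 4 — does not hold.
C5: eps = 8 ≠ 10 and theta = 3 ≠ 0; both disjuncts false — does not hold.
C6: 3alpha − 3beta = 3(8) − 3(6) = 6 — holds.
C7: |-10 − 3| = 13, not 15 — does not hold.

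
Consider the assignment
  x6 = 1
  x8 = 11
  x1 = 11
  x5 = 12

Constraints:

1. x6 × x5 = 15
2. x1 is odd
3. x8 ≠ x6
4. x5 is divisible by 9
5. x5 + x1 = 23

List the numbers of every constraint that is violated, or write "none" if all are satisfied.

Violated: 1 and 4.

1. x6 × x5 = 1 × 12 = 12, not 15  false
2. x1 = 11 is odd  true
3. x8 = 11, x6 = 1; distinct  true
4. 12 = 9×1 + 3, so 9 does not divide 12  false
5. x5 + x1 = 12 + 11 = 23  true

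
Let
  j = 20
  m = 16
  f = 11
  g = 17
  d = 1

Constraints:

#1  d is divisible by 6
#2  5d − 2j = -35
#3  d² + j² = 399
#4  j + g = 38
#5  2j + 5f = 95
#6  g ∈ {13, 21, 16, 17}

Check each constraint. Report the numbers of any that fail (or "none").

#1 1 = 6×0 + 1, so 6 does not divide 1 — violated.
#2 5d − 2j = 5(1) − 2(20) = -35 — satisfied.
#3 d² + j² = 1² + 20² = 1 + 400 = 401, not 399 — violated.
#4 j + g = 20 + 17 = 37, not 38 — violated.
#5 2j + 5f = 2(20) + 5(11) = 95 — satisfied.
#6 g = 17 is in {13, 21, 16, 17} — satisfied.

Violated: 1, 3, and 4.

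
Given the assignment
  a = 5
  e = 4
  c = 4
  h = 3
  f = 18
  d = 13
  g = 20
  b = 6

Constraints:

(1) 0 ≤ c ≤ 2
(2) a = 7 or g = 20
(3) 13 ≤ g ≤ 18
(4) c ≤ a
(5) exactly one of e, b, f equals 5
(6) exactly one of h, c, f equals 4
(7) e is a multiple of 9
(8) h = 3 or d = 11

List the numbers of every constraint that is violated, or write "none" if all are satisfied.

(1) c = 4 is outside [0, 2] — fails.
(2) a = 5 ≠ 7, but g = 20 = 20 (second disjunct) — holds.
(3) g = 20 is outside [13, 18] — fails.
(4) c = 4, a = 5; 4 ≤ 5 — holds.
(5) e=4, b=6, f=18; 0 of them equal 5, not exactly one — fails.
(6) h=3, c=4, f=18; 1 of them equals 4 — holds.
(7) 4 = 9×0 + 4, so 9 does not divide 4 — fails.
(8) h = 3 = 3 (first disjunct) — holds.

No — constraints 1, 3, 5, 7 are not satisfied.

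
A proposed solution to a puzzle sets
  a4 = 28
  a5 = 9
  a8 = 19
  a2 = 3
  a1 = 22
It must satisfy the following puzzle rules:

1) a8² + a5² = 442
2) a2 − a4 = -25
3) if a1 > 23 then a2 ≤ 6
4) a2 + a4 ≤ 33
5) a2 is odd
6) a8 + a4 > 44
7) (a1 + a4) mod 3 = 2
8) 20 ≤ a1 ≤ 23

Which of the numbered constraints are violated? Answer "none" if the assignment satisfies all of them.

1) a8² + a5² = 19² + 9² = 361 + 81 = 442 — holds.
2) a2 − a4 = 3 − 28 = -25 — holds.
3) a1 = 22, not > 23; antecedent false, conditional vacuously true — holds.
4) a2 + a4 = 3 + 28 = 31; 31 ≤ 33 — holds.
5) a2 = 3 is odd — holds.
6) a8 + a4 = 19 + 28 = 47; 47 > 44 — holds.
7) a1 + a4 = 50; 50 mod 3 = 2 — holds.
8) a1 = 22 lies in [20, 23] — holds.

Yes — all constraints hold.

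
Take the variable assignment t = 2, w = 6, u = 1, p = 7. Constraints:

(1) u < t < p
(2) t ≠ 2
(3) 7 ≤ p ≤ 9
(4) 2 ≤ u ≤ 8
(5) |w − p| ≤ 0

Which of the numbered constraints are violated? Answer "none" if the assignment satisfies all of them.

Violated: 2, 4, and 5.

(1) values 1 < 2 < 7 — satisfied.
(2) t = 2, but 2 is required to differ — violated.
(3) p = 7 lies in [7, 9] — satisfied.
(4) u = 1 is outside [2, 8] — violated.
(5) |6 − 7| = 1; 1 > 0, exceeds bound 0 — violated.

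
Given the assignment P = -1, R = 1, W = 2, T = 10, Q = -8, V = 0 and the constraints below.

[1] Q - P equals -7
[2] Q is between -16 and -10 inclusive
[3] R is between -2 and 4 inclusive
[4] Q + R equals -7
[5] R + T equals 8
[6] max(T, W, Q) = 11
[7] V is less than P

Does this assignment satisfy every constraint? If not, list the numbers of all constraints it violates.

No — constraints 2, 5, 6, and 7 are not satisfied.

[1] Q - P = -8 - (-1) = -7  true
[2] Q = -8 is outside [-16, -10]  false
[3] R = 1 lies in [-2, 4]  true
[4] Q + R = -8 + 1 = -7  true
[5] R + T = 1 + 10 = 11, not 8  false
[6] max(10, 2, -8) = 10, not 11  false
[7] V = 0, P = -1; 0 ≥ -1 (want <)  false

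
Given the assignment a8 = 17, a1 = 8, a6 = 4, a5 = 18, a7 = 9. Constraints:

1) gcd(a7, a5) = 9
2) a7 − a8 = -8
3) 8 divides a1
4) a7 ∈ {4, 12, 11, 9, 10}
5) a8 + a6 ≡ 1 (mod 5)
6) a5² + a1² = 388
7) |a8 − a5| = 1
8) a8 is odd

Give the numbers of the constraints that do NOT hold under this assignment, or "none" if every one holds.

Yes — all constraints hold.

1) gcd(9, 18) = 9  OK
2) a7 − a8 = 9 − 17 = -8  OK
3) 8 / 8 = 1, so 8 divides 8  OK
4) a7 = 9 is in {4, 12, 11, 9, 10}  OK
5) a8 + a6 = 21; 21 mod 5 = 1  OK
6) a5² + a1² = 18² + 8² = 324 + 64 = 388  OK
7) |17 − 18| = 1  OK
8) a8 = 17 is odd  OK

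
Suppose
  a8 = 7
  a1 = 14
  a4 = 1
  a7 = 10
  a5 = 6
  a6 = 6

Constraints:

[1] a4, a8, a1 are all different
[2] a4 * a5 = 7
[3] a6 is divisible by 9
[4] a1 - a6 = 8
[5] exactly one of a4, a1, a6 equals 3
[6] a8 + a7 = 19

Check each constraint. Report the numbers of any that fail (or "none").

The assignment fails constraints 2, 3, 5, and 6.

[1] values 1, 7, 14 are pairwise distinct — holds.
[2] a4 * a5 = 1 * 6 = 6, not 7 — does not hold.
[3] 6 = 9*0 + 6, so 9 does not divide 6 — does not hold.
[4] a1 - a6 = 14 - 6 = 8 — holds.
[5] a4=1, a1=14, a6=6; 0 of them equal 3, not exactly one — does not hold.
[6] a8 + a7 = 7 + 10 = 17, not 19 — does not hold.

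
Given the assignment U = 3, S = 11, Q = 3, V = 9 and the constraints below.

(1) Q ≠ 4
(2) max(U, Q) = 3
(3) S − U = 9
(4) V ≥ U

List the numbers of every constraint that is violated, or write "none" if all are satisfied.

(1) Q = 3, and 3 ≠ 4  true
(2) max(3, 3) = 3  true
(3) S − U = 11 − 3 = 8, not 9  false
(4) V = 9, U = 3; 9 ≥ 3  true

Constraint 3 is violated.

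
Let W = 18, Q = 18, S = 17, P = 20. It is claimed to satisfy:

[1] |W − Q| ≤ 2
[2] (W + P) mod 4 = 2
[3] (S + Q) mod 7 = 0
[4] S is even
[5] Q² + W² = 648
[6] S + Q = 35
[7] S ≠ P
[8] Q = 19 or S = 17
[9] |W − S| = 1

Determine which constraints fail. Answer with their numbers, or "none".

[1] |18 − 18| = 0; 0 ≤ 2 — satisfied.
[2] W + P = 38; 38 mod 4 = 2 — satisfied.
[3] S + Q = 35; 35 mod 7 = 0 — satisfied.
[4] S = 17 is odd — violated.
[5] Q² + W² = 18² + 18² = 324 + 324 = 648 — satisfied.
[6] S + Q = 17 + 18 = 35 — satisfied.
[7] S = 17, P = 20; distinct — satisfied.
[8] Q = 18 ≠ 19, but S = 17 = 17 (second disjunct) — satisfied.
[9] |18 − 17| = 1 — satisfied.

The assignment fails constraint 4.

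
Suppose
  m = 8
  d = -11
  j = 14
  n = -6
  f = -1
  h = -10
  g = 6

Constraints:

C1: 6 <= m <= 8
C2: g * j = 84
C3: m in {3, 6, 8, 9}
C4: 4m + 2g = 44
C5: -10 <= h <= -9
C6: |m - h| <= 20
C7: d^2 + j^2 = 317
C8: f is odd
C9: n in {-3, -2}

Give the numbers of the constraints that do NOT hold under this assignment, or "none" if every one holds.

C1: m = 8 lies in [6, 8] — holds.
C2: g * j = 6 * 14 = 84 — holds.
C3: m = 8 is in {3, 6, 8, 9} — holds.
C4: 4m + 2g = 4(8) + 2(6) = 44 — holds.
C5: h = -10 lies in [-10, -9] — holds.
C6: |8 - (-10)| = 18; 18 ≤ 20 — holds.
C7: d^2 + j^2 = (-11)^2 + 14^2 = 121 + 196 = 317 — holds.
C8: f = -1 is odd — holds.
C9: n = -6 is not in {-3, -2} — does not hold.

Constraint 9 does not hold.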